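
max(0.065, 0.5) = 0.5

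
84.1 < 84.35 True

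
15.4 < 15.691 True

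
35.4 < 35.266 False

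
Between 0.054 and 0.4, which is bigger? 0.4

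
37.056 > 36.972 True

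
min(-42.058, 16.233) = -42.058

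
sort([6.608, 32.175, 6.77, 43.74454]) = [6.608, 6.77, 32.175, 43.74454]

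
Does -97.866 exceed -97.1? No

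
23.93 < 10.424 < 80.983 False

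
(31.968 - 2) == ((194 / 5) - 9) False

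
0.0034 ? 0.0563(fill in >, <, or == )<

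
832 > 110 True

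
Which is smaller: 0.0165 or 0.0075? 0.0075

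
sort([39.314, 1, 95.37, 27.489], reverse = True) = [95.37, 39.314, 27.489, 1]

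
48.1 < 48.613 True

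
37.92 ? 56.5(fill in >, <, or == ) <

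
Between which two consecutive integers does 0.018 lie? 0 and 1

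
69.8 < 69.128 False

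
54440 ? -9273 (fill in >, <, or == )>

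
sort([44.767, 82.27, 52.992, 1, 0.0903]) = [0.0903, 1, 44.767, 52.992, 82.27]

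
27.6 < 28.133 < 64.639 True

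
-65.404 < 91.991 True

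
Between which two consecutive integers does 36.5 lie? 36 and 37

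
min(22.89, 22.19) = 22.19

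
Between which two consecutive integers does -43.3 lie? -44 and -43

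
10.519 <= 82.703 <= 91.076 True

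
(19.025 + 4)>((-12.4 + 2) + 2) True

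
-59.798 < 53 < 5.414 False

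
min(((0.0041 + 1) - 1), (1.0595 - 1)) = 0.0041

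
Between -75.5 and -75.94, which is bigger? -75.5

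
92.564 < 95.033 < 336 True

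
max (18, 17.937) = 18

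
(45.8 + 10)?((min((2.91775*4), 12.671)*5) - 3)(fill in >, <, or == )>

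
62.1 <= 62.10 True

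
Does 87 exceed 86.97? Yes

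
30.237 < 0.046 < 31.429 False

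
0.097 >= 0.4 False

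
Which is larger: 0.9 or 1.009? 1.009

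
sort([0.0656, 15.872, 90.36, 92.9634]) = [0.0656, 15.872, 90.36, 92.9634]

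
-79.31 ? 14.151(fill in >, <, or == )<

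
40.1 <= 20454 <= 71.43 False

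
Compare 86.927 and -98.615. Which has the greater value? 86.927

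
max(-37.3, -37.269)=-37.269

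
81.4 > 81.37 True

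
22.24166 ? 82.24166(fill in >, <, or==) <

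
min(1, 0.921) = 0.921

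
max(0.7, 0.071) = 0.7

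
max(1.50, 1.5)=1.5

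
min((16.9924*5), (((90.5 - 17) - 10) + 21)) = 84.5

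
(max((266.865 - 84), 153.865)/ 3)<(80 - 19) True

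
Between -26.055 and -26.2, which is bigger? -26.055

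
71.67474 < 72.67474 True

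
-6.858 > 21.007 False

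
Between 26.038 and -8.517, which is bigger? 26.038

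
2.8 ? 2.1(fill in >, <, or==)>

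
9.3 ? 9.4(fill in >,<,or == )<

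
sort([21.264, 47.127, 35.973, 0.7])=[0.7, 21.264, 35.973, 47.127]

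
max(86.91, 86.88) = 86.91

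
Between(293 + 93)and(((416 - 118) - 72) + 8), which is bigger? (293 + 93)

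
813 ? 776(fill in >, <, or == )>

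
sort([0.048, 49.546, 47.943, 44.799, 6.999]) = [0.048, 6.999, 44.799, 47.943, 49.546]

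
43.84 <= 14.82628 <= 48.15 False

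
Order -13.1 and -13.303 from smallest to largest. -13.303, -13.1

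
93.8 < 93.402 False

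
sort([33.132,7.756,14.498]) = [7.756,14.498,33.132]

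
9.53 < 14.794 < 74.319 True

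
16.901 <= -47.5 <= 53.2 False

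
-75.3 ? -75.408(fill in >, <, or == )>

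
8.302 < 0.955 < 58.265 False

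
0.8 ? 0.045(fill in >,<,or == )>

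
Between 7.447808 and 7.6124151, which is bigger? 7.6124151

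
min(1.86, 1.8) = 1.8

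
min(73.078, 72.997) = 72.997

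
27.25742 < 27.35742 True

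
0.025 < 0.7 True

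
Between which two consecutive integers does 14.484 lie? 14 and 15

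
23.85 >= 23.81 True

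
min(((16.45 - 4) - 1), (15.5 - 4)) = 11.45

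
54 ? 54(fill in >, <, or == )==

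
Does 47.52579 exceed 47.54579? No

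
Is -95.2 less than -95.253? No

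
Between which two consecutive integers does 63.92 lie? 63 and 64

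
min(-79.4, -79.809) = -79.809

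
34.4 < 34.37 False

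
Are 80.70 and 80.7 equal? Yes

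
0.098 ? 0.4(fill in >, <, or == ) <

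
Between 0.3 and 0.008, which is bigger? 0.3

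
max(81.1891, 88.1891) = 88.1891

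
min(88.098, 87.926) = 87.926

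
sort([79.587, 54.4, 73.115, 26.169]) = [26.169, 54.4, 73.115, 79.587]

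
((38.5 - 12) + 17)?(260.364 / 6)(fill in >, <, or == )>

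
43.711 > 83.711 False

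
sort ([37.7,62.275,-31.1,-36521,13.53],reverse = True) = [62.275,37.7,13.53,-31.1,-36521]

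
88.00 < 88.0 False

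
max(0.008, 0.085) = 0.085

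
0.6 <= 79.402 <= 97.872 True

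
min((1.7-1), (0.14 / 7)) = 0.02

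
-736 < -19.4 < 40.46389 True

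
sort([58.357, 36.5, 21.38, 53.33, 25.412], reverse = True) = [58.357, 53.33, 36.5, 25.412, 21.38]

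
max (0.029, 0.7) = 0.7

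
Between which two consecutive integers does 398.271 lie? 398 and 399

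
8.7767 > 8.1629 True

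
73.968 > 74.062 False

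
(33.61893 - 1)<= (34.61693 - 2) False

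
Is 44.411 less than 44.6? Yes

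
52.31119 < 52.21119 False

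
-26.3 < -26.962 False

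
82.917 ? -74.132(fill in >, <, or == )>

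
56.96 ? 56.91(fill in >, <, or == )>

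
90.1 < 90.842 True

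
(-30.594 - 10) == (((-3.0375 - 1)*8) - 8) False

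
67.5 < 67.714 True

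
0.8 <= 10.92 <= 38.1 True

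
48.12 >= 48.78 False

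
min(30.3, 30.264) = 30.264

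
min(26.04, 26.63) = 26.04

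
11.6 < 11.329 False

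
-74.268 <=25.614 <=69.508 True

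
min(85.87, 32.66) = 32.66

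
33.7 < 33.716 True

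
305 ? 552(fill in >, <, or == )<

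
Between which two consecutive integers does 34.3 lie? 34 and 35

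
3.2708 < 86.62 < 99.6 True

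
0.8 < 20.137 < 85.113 True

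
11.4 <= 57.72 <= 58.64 True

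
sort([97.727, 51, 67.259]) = [51, 67.259, 97.727]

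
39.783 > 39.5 True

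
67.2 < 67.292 True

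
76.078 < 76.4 True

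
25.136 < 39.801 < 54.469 True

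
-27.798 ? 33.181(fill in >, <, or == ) <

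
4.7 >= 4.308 True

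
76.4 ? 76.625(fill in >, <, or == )<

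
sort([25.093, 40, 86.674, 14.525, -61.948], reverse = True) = [86.674, 40, 25.093, 14.525, -61.948]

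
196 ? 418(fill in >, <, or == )<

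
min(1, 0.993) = 0.993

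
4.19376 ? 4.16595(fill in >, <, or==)>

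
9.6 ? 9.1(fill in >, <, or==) >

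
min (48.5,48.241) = 48.241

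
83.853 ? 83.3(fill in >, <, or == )>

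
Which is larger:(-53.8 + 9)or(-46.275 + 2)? (-46.275 + 2)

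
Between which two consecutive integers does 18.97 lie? 18 and 19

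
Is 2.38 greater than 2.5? No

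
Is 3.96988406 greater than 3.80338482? Yes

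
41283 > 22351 True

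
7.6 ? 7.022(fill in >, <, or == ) >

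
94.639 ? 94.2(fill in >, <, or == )>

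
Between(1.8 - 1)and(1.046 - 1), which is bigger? (1.8 - 1)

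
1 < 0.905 False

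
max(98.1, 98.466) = 98.466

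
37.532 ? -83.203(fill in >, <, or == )>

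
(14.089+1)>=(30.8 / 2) False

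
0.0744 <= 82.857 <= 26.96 False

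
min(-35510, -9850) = -35510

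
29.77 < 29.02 False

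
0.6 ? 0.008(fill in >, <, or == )>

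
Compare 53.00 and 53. They are equal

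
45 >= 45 True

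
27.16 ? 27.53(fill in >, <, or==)<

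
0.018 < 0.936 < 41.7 True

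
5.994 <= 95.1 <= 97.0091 True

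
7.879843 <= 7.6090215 False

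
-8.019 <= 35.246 True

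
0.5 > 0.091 True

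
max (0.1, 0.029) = 0.1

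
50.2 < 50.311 True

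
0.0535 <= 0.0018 False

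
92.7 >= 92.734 False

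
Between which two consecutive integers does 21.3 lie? 21 and 22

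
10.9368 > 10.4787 True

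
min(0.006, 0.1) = 0.006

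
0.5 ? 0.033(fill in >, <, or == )>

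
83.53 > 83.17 True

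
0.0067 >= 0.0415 False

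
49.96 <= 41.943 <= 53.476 False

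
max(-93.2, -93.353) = -93.2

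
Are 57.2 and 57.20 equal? Yes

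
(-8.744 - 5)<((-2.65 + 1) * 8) True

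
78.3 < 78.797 True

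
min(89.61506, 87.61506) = 87.61506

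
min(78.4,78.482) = 78.4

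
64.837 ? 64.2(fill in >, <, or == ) >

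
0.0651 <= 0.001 False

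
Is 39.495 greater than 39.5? No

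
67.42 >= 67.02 True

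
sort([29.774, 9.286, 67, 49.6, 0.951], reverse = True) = [67, 49.6, 29.774, 9.286, 0.951]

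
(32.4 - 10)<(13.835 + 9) True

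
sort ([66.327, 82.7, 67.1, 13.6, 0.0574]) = [0.0574, 13.6, 66.327, 67.1, 82.7]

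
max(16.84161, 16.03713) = 16.84161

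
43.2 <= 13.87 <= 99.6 False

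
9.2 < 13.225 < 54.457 True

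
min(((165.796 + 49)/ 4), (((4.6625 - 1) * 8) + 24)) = 53.3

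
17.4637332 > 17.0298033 True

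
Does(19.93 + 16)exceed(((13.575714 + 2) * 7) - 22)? No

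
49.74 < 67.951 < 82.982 True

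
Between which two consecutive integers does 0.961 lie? 0 and 1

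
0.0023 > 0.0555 False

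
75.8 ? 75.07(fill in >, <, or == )>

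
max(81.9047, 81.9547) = 81.9547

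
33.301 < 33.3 False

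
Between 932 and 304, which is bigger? 932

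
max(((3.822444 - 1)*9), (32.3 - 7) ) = 25.401996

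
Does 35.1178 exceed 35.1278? No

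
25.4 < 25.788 True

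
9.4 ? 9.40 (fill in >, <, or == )==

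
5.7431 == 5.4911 False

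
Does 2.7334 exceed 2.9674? No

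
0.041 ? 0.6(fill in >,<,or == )<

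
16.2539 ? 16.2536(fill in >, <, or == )>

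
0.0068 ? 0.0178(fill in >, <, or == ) <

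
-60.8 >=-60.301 False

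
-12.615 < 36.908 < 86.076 True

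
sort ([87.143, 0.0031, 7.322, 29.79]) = [0.0031, 7.322, 29.79, 87.143]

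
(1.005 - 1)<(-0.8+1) True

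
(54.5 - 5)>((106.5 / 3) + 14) False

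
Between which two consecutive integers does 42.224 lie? 42 and 43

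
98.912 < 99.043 True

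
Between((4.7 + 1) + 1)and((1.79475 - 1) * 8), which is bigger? ((4.7 + 1) + 1)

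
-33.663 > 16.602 False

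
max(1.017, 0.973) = 1.017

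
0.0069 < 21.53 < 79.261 True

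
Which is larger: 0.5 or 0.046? 0.5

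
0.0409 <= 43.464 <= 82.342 True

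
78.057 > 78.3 False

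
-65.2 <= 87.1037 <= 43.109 False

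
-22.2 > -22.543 True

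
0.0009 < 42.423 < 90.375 True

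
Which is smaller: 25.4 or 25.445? 25.4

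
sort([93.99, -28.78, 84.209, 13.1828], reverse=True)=[93.99, 84.209, 13.1828, -28.78]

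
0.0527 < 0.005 False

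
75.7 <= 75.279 False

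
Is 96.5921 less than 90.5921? No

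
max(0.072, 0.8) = 0.8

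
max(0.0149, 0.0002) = 0.0149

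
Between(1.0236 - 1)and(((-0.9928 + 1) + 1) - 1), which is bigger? (1.0236 - 1)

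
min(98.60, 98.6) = 98.60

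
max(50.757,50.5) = 50.757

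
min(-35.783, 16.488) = -35.783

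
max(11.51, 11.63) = 11.63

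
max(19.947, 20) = 20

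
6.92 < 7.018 True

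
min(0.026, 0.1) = 0.026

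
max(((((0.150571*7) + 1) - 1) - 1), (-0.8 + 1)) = 0.2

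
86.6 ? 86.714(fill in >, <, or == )<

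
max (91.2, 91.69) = 91.69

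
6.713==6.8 False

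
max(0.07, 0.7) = 0.7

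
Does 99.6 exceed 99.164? Yes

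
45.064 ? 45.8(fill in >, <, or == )<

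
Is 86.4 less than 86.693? Yes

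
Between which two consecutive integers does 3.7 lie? 3 and 4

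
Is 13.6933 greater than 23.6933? No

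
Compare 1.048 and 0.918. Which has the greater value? 1.048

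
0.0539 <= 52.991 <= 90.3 True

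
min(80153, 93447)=80153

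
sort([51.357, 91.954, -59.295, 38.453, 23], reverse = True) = [91.954, 51.357, 38.453, 23, -59.295]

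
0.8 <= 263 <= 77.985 False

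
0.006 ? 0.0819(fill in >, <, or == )<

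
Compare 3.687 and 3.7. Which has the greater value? 3.7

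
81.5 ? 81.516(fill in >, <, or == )<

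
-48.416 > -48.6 True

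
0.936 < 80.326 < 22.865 False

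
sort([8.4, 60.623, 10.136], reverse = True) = [60.623, 10.136, 8.4]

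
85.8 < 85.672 False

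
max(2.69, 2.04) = 2.69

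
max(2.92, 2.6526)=2.92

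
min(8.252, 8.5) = 8.252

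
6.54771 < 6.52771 False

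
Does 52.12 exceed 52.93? No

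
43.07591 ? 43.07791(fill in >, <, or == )<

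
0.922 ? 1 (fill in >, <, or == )<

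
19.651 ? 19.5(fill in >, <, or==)>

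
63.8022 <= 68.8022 True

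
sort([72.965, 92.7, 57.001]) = [57.001, 72.965, 92.7]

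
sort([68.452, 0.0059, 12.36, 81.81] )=[0.0059, 12.36, 68.452, 81.81]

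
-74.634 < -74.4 True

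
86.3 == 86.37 False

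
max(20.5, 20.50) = 20.50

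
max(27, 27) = 27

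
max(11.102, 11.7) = 11.7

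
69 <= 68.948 False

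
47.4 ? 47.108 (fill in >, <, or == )>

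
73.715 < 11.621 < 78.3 False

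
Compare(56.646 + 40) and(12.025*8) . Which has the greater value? (56.646 + 40)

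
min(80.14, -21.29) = -21.29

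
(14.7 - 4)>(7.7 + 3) False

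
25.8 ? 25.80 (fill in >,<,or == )==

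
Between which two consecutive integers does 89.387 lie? 89 and 90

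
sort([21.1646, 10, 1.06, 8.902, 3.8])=[1.06, 3.8, 8.902, 10, 21.1646]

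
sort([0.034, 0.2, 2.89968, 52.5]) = [0.034, 0.2, 2.89968, 52.5]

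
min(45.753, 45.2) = 45.2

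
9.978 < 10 True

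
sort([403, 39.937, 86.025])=[39.937, 86.025, 403]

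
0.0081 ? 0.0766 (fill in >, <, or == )<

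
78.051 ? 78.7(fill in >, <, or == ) <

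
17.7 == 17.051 False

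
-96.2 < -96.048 True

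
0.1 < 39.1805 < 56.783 True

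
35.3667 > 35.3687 False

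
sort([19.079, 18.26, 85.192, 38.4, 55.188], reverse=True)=[85.192, 55.188, 38.4, 19.079, 18.26]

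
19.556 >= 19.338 True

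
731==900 False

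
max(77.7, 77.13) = 77.7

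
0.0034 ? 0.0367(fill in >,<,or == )<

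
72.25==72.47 False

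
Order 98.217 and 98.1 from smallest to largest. 98.1, 98.217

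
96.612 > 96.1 True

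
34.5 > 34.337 True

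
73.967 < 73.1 False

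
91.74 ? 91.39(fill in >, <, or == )>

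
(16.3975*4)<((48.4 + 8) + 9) False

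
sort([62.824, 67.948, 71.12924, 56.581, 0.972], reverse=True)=[71.12924, 67.948, 62.824, 56.581, 0.972]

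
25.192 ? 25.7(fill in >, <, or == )<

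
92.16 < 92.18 True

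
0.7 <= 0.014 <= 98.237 False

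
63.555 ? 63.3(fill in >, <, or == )>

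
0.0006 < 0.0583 True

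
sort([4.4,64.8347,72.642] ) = [4.4,64.8347,72.642]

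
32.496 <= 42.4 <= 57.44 True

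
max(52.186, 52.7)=52.7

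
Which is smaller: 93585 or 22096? 22096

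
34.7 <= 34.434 False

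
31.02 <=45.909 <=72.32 True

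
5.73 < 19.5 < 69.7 True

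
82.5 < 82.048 False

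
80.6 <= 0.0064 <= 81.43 False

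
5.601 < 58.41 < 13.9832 False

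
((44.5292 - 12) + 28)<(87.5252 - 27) False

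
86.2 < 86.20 False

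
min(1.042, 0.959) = 0.959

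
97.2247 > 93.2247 True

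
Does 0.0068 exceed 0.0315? No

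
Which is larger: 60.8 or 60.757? 60.8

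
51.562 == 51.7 False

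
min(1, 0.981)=0.981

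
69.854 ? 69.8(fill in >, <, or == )>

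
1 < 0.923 False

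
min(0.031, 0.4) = 0.031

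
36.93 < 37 True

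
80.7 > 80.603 True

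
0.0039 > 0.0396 False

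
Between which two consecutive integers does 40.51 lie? 40 and 41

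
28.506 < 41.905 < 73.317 True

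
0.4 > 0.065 True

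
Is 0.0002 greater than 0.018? No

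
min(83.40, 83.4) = 83.40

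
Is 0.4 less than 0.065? No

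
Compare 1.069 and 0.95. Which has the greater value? 1.069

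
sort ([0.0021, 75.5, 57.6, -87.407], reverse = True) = [75.5, 57.6, 0.0021, -87.407]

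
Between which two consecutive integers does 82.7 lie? 82 and 83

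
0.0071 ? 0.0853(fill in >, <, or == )<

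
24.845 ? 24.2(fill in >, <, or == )>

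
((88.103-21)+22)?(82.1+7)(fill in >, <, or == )>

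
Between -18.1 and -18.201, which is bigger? -18.1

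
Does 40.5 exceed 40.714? No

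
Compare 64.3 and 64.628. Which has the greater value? 64.628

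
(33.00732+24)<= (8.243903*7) True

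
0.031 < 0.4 True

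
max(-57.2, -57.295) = -57.2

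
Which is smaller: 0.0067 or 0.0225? 0.0067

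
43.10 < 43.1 False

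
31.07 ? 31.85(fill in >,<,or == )<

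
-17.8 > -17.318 False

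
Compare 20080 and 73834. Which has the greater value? 73834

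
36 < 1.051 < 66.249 False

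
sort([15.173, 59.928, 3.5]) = [3.5, 15.173, 59.928]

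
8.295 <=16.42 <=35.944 True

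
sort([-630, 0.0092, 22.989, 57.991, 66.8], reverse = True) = [66.8, 57.991, 22.989, 0.0092, -630]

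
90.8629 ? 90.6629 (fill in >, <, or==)>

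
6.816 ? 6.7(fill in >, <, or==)>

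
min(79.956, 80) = 79.956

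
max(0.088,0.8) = 0.8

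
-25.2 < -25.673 False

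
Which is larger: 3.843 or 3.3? 3.843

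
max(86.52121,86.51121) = 86.52121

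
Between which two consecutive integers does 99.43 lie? 99 and 100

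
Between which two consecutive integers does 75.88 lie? 75 and 76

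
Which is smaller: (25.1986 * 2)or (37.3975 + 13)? (25.1986 * 2)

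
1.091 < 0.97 False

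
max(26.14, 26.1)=26.14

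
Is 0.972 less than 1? Yes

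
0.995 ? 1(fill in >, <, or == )<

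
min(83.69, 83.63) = 83.63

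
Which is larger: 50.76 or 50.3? 50.76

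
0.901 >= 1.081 False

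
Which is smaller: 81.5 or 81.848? 81.5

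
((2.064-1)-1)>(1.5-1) False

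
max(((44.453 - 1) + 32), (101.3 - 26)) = 75.453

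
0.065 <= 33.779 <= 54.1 True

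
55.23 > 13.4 True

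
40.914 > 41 False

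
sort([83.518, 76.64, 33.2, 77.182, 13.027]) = [13.027, 33.2, 76.64, 77.182, 83.518]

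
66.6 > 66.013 True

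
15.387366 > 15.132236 True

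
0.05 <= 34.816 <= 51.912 True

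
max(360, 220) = 360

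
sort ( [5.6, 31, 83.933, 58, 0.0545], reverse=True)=[83.933, 58, 31, 5.6, 0.0545]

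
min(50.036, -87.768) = -87.768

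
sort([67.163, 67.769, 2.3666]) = [2.3666, 67.163, 67.769]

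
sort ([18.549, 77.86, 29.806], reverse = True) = [77.86, 29.806, 18.549]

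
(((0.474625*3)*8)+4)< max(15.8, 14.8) True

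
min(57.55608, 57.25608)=57.25608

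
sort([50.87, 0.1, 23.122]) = [0.1, 23.122, 50.87]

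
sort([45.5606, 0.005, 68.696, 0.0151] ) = [0.005, 0.0151, 45.5606, 68.696]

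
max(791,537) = 791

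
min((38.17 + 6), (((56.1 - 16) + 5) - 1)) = 44.1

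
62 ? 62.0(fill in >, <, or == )==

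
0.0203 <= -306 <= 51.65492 False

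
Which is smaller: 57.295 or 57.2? 57.2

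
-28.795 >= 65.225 False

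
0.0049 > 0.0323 False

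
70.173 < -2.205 False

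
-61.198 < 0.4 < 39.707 True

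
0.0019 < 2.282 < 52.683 True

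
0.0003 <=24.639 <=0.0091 False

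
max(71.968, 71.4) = 71.968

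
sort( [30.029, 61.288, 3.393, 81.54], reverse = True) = [81.54, 61.288, 30.029, 3.393]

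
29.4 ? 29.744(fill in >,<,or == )<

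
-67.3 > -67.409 True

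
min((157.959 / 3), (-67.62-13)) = -80.62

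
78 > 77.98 True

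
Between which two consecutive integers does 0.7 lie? 0 and 1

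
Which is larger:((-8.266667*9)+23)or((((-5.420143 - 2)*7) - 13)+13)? ((-8.266667*9)+23)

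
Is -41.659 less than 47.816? Yes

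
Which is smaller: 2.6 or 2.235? 2.235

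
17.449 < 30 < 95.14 True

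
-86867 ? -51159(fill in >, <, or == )<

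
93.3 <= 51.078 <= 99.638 False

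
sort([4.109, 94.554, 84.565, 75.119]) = [4.109, 75.119, 84.565, 94.554]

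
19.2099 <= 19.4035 True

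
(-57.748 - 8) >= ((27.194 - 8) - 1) False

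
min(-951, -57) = -951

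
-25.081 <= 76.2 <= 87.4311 True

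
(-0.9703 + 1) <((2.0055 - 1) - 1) False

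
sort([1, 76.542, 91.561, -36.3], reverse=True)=[91.561, 76.542, 1, -36.3]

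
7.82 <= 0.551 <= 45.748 False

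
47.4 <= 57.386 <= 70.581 True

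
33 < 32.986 False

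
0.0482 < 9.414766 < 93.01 True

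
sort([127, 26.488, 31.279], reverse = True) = [127, 31.279, 26.488]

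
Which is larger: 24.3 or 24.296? 24.3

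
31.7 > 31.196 True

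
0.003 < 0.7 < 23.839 True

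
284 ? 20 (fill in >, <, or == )>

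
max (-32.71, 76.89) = 76.89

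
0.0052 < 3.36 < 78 True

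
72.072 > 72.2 False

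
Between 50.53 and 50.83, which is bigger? 50.83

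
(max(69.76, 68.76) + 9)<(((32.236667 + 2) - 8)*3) False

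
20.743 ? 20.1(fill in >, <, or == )>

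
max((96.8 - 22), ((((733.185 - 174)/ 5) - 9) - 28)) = 74.837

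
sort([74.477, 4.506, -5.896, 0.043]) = [-5.896, 0.043, 4.506, 74.477]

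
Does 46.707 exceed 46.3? Yes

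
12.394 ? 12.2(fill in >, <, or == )>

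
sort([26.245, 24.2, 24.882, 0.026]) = [0.026, 24.2, 24.882, 26.245]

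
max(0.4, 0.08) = 0.4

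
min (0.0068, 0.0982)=0.0068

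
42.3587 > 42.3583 True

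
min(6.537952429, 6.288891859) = 6.288891859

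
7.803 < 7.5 False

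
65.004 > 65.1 False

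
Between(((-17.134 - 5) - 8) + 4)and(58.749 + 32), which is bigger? (58.749 + 32)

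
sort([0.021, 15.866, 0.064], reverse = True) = [15.866, 0.064, 0.021]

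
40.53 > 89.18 False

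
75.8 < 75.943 True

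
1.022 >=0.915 True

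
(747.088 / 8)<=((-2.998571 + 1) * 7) False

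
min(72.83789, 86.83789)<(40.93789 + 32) True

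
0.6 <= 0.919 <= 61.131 True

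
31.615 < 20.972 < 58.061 False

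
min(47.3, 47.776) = 47.3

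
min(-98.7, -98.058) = -98.7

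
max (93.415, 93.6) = 93.6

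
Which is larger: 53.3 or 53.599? 53.599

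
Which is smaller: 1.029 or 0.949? 0.949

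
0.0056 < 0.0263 True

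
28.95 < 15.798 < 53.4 False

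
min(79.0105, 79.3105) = 79.0105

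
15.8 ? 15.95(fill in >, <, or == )<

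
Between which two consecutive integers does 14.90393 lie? 14 and 15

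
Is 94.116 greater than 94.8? No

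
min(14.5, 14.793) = 14.5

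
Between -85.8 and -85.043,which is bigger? -85.043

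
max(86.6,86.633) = 86.633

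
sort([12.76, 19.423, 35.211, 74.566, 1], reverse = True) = [74.566, 35.211, 19.423, 12.76, 1]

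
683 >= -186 True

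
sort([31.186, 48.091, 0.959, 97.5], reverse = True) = [97.5, 48.091, 31.186, 0.959]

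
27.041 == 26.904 False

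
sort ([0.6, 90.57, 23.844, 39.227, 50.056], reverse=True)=[90.57, 50.056, 39.227, 23.844, 0.6]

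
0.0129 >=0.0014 True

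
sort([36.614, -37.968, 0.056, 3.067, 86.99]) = [-37.968, 0.056, 3.067, 36.614, 86.99]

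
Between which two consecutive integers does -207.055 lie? -208 and -207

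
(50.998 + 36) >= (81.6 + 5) True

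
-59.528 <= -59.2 True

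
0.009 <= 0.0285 True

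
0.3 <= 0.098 False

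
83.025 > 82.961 True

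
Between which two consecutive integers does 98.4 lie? 98 and 99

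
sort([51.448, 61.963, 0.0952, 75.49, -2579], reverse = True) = [75.49, 61.963, 51.448, 0.0952, -2579]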